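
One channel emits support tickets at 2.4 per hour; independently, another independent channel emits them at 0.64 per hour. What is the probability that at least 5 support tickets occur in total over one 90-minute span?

Independent Poisson processes superpose: combined rate λ = 2.4 + 0.64 = 3.04 per hour.
Over the interval, μ = 3.04 × 1.5 = 4.56 (a 90-minute span = 1.5 hours).
P(N ≥ 5) = 1 − P(N ≤ 4) ≈ 0.4792.

0.4792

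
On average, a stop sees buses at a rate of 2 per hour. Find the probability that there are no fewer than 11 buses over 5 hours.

0.4170

Over the interval, μ = 2 × 5 = 10 (5 hours).
P(N ≥ 11) = 1 − P(N ≤ 10) = 1 − Σ_{j=0}^{10} e^(−μ) μ^j/j! ≈ 0.4170.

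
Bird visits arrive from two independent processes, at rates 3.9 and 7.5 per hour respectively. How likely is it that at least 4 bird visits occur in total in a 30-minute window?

Independent Poisson processes superpose: combined rate λ = 3.9 + 7.5 = 11.4 per hour.
Over the interval, μ = 11.4 × 0.5 = 5.7 (a 30-minute window = 0.5 hours).
P(N ≥ 4) = 1 − P(N ≤ 3) ≈ 0.8200.

0.8200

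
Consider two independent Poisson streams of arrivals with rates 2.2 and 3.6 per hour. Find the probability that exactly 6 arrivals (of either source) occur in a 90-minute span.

Independent Poisson processes superpose: combined rate λ = 2.2 + 3.6 = 5.8 per hour.
Over the interval, μ = 5.8 × 1.5 = 8.7 (a 90-minute span = 1.5 hours).
P(N = 6) = e^(−8.7) · 8.7^6/6! ≈ 0.1003.

0.1003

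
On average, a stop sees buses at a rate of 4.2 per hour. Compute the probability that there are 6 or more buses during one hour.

With mean μ = 4.2 per hour,
P(N ≥ 6) = 1 − P(N ≤ 5) = 1 − Σ_{j=0}^{5} e^(−μ) μ^j/j! ≈ 0.2469.

0.2469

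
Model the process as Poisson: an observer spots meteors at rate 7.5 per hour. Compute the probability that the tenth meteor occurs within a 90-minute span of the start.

0.6860

Over the interval, μ = 7.5 × 1.5 = 11.25 (a 90-minute span = 1.5 hours).
The tenth arrival falls in the interval iff at least 10 events occur there: P(S_10 ≤ t) = P(N ≥ 10) = 1 − P(N ≤ 9) ≈ 0.6860.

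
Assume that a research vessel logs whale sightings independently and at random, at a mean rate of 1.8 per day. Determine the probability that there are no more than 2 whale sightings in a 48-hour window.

0.3027

Over the interval, μ = 1.8 × 2 = 3.6 (a 48-hour window = 2 days).
P(N ≤ 2) = Σ_{j=0}^{2} e^(−μ) μ^j/j! ≈ 0.3027.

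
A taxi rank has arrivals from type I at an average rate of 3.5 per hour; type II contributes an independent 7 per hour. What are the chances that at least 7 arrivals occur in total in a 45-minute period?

Independent Poisson processes superpose: combined rate λ = 3.5 + 7 = 10.5 per hour.
Over the interval, μ = 10.5 × 0.75 = 7.875 (a 45-minute period = 0.75 hours).
P(N ≥ 7) = 1 − P(N ≤ 6) ≈ 0.6711.

0.6711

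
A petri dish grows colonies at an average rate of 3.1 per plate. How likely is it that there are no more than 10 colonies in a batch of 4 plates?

Over the interval, μ = 3.1 × 4 = 12.4 (a batch of 4 plates = 4 plates).
P(N ≤ 10) = Σ_{j=0}^{10} e^(−μ) μ^j/j! ≈ 0.3067.

0.3067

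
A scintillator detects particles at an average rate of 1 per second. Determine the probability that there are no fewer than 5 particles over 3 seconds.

0.1847

Over the interval, μ = 1 × 3 = 3 (3 seconds).
P(N ≥ 5) = 1 − P(N ≤ 4) = 1 − Σ_{j=0}^{4} e^(−μ) μ^j/j! ≈ 0.1847.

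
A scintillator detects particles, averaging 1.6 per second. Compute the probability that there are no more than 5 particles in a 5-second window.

0.1912

Over the interval, μ = 1.6 × 5 = 8 (a 5-second window = 5 seconds).
P(N ≤ 5) = Σ_{j=0}^{5} e^(−μ) μ^j/j! ≈ 0.1912.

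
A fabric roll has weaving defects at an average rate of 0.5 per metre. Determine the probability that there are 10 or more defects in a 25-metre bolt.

0.7986

Over the interval, μ = 0.5 × 25 = 12.5 (a 25-metre bolt = 25 metres).
P(N ≥ 10) = 1 − P(N ≤ 9) = 1 − Σ_{j=0}^{9} e^(−μ) μ^j/j! ≈ 0.7986.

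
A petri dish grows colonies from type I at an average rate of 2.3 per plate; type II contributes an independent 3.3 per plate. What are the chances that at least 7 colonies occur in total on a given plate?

0.3297

Independent Poisson processes superpose: combined rate λ = 2.3 + 3.3 = 5.6 per plate.
So μ = 5.6.
P(N ≥ 7) = 1 − P(N ≤ 6) ≈ 0.3297.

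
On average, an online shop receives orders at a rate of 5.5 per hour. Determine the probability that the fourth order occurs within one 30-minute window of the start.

0.2970

Over the interval, μ = 5.5 × 0.5 = 2.75 (a 30-minute window = 0.5 hours).
The fourth arrival falls in the interval iff at least 4 events occur there: P(S_4 ≤ t) = P(N ≥ 4) = 1 − P(N ≤ 3) ≈ 0.2970.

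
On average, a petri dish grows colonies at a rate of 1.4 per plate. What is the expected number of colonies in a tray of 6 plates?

8.4

E[N] = λt = 1.4 × 6 = 8.4 (a tray of 6 plates = 6 plates).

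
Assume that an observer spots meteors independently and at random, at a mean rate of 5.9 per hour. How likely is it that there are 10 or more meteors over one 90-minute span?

Over the interval, μ = 5.9 × 1.5 = 8.85 (a 90-minute span = 1.5 hours).
P(N ≥ 10) = 1 − P(N ≤ 9) = 1 − Σ_{j=0}^{9} e^(−μ) μ^j/j! ≈ 0.3928.

0.3928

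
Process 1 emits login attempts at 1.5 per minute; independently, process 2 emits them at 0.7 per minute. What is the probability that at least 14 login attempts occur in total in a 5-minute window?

Independent Poisson processes superpose: combined rate λ = 1.5 + 0.7 = 2.2 per minute.
Over the interval, μ = 2.2 × 5 = 11 (a 5-minute window = 5 minutes).
P(N ≥ 14) = 1 − P(N ≤ 13) ≈ 0.2187.

0.2187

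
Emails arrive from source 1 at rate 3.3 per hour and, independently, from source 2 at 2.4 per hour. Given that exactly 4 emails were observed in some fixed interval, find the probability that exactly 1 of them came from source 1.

0.1729

Given the total, each event is independently from source 1 with probability p = λ_1/(λ_1+λ_2) = 3.3/5.7 ≈ 0.5789.
So K ~ Binomial(4, 3.3/5.7): P(K = 1) = C(4,1) · (3.3/5.7)^1 · (2.4/5.7)^3 ≈ 0.1729.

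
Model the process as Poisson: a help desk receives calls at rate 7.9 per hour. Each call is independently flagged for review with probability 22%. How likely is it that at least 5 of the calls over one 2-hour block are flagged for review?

Thinning: the calls that are flagged for review themselves form a Poisson process with rate 0.22 × 7.9 = 1.738 per hour.
Over the interval, μ = 1.738 × 2 = 3.476 (a 2-hour block = 2 hours).
P(N ≥ 5) = 1 − P(N ≤ 4) ≈ 0.2700.

0.2700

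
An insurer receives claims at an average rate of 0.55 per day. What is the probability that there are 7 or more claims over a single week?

Over the interval, μ = 0.55 × 7 = 3.85 (a week = 7 days).
P(N ≥ 7) = 1 − P(N ≤ 6) = 1 − Σ_{j=0}^{6} e^(−μ) μ^j/j! ≈ 0.0956.

0.0956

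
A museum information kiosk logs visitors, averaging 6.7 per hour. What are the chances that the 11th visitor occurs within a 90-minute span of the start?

0.4232

Over the interval, μ = 6.7 × 1.5 = 10.05 (a 90-minute span = 1.5 hours).
The 11th arrival falls in the interval iff at least 11 events occur there: P(S_11 ≤ t) = P(N ≥ 11) = 1 − P(N ≤ 10) ≈ 0.4232.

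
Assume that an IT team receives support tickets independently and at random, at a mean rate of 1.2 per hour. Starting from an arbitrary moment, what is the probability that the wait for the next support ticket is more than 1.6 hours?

0.1466

The wait for the next event is exponential with rate λ = 1.2 per hour.
P(T > 1.6) = e^(−λt) = e^(−1.2 × 1.6) = e^(−1.92) ≈ 0.1466.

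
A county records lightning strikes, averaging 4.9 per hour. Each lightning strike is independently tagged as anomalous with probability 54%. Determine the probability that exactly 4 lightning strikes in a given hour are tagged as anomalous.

0.1449

Thinning: the lightning strikes that are tagged as anomalous themselves form a Poisson process with rate 0.54 × 4.9 = 2.646 per hour.
So μ = 2.646.
P(N = 4) = e^(−2.646) · 2.646^4/4! ≈ 0.1449.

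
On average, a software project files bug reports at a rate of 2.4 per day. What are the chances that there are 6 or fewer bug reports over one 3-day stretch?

Over the interval, μ = 2.4 × 3 = 7.2 (a 3-day stretch = 3 days).
P(N ≤ 6) = Σ_{j=0}^{6} e^(−μ) μ^j/j! ≈ 0.4204.

0.4204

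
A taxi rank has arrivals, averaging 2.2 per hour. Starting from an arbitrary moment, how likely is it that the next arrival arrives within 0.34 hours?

0.5267

Inter-arrival times are exponential with rate λ = 2.2 per hour.
P(T ≤ 0.34) = 1 − e^(−λt) = 1 − e^(−2.2 × 0.34) = 1 − e^(−0.748) ≈ 0.5267.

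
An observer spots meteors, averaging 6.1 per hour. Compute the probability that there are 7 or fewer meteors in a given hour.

0.7301

With mean μ = 6.1 per hour,
P(N ≤ 7) = Σ_{j=0}^{7} e^(−μ) μ^j/j! ≈ 0.7301.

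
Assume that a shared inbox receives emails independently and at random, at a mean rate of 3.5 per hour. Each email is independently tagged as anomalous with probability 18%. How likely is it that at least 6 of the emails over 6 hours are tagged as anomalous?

0.1815

Thinning: the emails that are tagged as anomalous themselves form a Poisson process with rate 0.18 × 3.5 = 0.63 per hour.
Over the interval, μ = 0.63 × 6 = 3.78 (6 hours).
P(N ≥ 6) = 1 − P(N ≤ 5) ≈ 0.1815.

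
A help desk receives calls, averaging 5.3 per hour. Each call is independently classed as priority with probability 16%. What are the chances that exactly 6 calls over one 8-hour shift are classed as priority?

Thinning: the calls that are classed as priority themselves form a Poisson process with rate 0.16 × 5.3 = 0.848 per hour.
Over the interval, μ = 0.848 × 8 = 6.784 (an 8-hour shift = 8 hours).
P(N = 6) = e^(−6.784) · 6.784^6/6! ≈ 0.1532.

0.1532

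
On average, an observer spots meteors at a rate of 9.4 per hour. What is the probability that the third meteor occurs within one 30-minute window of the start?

Over the interval, μ = 9.4 × 0.5 = 4.7 (a 30-minute window = 0.5 hours).
The third arrival falls in the interval iff at least 3 events occur there: P(S_3 ≤ t) = P(N ≥ 3) = 1 − P(N ≤ 2) ≈ 0.8477.

0.8477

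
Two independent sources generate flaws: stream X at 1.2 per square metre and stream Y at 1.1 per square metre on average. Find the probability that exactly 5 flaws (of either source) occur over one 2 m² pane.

0.1725

Independent Poisson processes superpose: combined rate λ = 1.2 + 1.1 = 2.3 per square metre.
Over the interval, μ = 2.3 × 2 = 4.6 (a 2 m² pane = 2 square metres).
P(N = 5) = e^(−4.6) · 4.6^5/5! ≈ 0.1725.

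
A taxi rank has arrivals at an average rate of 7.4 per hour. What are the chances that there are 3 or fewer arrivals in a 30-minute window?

Over the interval, μ = 7.4 × 0.5 = 3.7 (a 30-minute window = 0.5 hours).
P(N ≤ 3) = Σ_{j=0}^{3} e^(−μ) μ^j/j! ≈ 0.4942.

0.4942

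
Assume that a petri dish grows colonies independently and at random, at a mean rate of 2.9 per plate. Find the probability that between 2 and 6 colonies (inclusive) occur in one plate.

With mean μ = 2.9 per plate,
P(2 ≤ N ≤ 6) = Σ_{j=2}^{6} e^(−2.9) · 2.9^j/j! ≈ 0.7567.

0.7567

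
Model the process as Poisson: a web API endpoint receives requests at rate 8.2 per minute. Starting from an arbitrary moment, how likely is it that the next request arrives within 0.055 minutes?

Inter-arrival times are exponential with rate λ = 8.2 per minute.
P(T ≤ 0.055) = 1 − e^(−λt) = 1 − e^(−8.2 × 0.055) = 1 − e^(−0.451) ≈ 0.3630.

0.3630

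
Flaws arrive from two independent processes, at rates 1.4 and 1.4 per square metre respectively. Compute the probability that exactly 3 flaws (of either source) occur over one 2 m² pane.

0.1082

Independent Poisson processes superpose: combined rate λ = 1.4 + 1.4 = 2.8 per square metre.
Over the interval, μ = 2.8 × 2 = 5.6 (a 2 m² pane = 2 square metres).
P(N = 3) = e^(−5.6) · 5.6^3/3! ≈ 0.1082.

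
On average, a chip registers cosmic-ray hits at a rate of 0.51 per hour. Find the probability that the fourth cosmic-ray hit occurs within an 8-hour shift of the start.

Over the interval, μ = 0.51 × 8 = 4.08 (an 8-hour shift = 8 hours).
The fourth arrival falls in the interval iff at least 4 events occur there: P(S_4 ≤ t) = P(N ≥ 4) = 1 − P(N ≤ 3) ≈ 0.5820.

0.5820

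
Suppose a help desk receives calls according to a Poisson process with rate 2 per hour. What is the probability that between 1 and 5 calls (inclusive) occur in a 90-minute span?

0.8663

Over the interval, μ = 2 × 1.5 = 3 (a 90-minute span = 1.5 hours).
P(1 ≤ N ≤ 5) = Σ_{j=1}^{5} e^(−3) · 3^j/j! ≈ 0.8663.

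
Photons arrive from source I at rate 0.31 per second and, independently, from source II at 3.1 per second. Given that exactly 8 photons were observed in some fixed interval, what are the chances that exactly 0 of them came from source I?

0.4665

Given the total, each event is independently from source I with probability p = λ_I/(λ_I+λ_II) = 0.31/3.41 ≈ 0.0909.
So K ~ Binomial(8, 0.31/3.41): P(K = 0) = C(8,0) · (0.31/3.41)^0 · (3.1/3.41)^8 ≈ 0.4665.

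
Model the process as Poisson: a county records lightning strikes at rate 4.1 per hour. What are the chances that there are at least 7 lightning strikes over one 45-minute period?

Over the interval, μ = 4.1 × 0.75 = 3.075 (a 45-minute period = 0.75 hours).
P(N ≥ 7) = 1 − P(N ≤ 6) = 1 − Σ_{j=0}^{6} e^(−μ) μ^j/j! ≈ 0.0374.

0.0374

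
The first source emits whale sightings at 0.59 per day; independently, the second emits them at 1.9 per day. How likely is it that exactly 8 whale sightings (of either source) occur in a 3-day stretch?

0.1370

Independent Poisson processes superpose: combined rate λ = 0.59 + 1.9 = 2.49 per day.
Over the interval, μ = 2.49 × 3 = 7.47 (a 3-day stretch = 3 days).
P(N = 8) = e^(−7.47) · 7.47^8/8! ≈ 0.1370.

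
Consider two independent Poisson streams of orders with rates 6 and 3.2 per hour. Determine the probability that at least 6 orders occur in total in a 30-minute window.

Independent Poisson processes superpose: combined rate λ = 6 + 3.2 = 9.2 per hour.
Over the interval, μ = 9.2 × 0.5 = 4.6 (a 30-minute window = 0.5 hours).
P(N ≥ 6) = 1 − P(N ≤ 5) ≈ 0.3142.

0.3142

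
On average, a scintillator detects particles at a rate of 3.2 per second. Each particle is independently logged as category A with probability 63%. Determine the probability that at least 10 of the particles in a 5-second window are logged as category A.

Thinning: the particles that are logged as category A themselves form a Poisson process with rate 0.63 × 3.2 = 2.016 per second.
Over the interval, μ = 2.016 × 5 = 10.08 (a 5-second window = 5 seconds).
P(N ≥ 10) = 1 − P(N ≤ 9) ≈ 0.5520.

0.5520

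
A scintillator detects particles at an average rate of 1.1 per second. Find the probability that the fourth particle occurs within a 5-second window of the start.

Over the interval, μ = 1.1 × 5 = 5.5 (a 5-second window = 5 seconds).
The fourth arrival falls in the interval iff at least 4 events occur there: P(S_4 ≤ t) = P(N ≥ 4) = 1 − P(N ≤ 3) ≈ 0.7983.

0.7983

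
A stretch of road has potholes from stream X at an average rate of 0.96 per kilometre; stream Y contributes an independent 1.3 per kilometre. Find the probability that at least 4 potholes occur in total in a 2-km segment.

Independent Poisson processes superpose: combined rate λ = 0.96 + 1.3 = 2.26 per kilometre.
Over the interval, μ = 2.26 × 2 = 4.52 (a 2-km segment = 2 kilometres).
P(N ≥ 4) = 1 − P(N ≤ 3) ≈ 0.6611.

0.6611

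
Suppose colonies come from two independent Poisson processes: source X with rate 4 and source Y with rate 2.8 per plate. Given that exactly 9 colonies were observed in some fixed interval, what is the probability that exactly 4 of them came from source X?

Given the total, each event is independently from source X with probability p = λ_X/(λ_X+λ_Y) = 4/6.8 ≈ 0.5882.
So K ~ Binomial(9, 4/6.8): P(K = 4) = C(9,4) · (4/6.8)^4 · (2.8/6.8)^5 ≈ 0.1786.

0.1786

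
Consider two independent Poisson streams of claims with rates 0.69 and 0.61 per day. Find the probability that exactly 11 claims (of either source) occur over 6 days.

0.0667

Independent Poisson processes superpose: combined rate λ = 0.69 + 0.61 = 1.3 per day.
Over the interval, μ = 1.3 × 6 = 7.8 (6 days).
P(N = 11) = e^(−7.8) · 7.8^11/11! ≈ 0.0667.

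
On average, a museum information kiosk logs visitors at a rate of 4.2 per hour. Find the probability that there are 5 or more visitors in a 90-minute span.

Over the interval, μ = 4.2 × 1.5 = 6.3 (a 90-minute span = 1.5 hours).
P(N ≥ 5) = 1 − P(N ≤ 4) = 1 − Σ_{j=0}^{4} e^(−μ) μ^j/j! ≈ 0.7531.

0.7531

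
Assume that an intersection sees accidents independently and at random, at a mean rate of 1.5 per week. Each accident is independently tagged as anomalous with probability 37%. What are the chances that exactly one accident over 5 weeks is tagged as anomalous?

0.1730

Thinning: the accidents that are tagged as anomalous themselves form a Poisson process with rate 0.37 × 1.5 = 0.555 per week.
Over the interval, μ = 0.555 × 5 = 2.775 (5 weeks).
P(N = 1) = e^(−2.775) · 2.775^1/1! ≈ 0.1730.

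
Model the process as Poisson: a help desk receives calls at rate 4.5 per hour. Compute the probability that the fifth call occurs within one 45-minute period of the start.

Over the interval, μ = 4.5 × 0.75 = 3.375 (a 45-minute period = 0.75 hours).
The fifth arrival falls in the interval iff at least 5 events occur there: P(S_5 ≤ t) = P(N ≥ 5) = 1 − P(N ≤ 4) ≈ 0.2512.

0.2512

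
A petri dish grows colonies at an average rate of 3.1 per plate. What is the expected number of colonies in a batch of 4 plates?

E[N] = λt = 3.1 × 4 = 12.4 (a batch of 4 plates = 4 plates).

12.4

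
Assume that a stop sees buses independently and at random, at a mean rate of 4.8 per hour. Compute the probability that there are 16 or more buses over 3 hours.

0.3707

Over the interval, μ = 4.8 × 3 = 14.4 (3 hours).
P(N ≥ 16) = 1 − P(N ≤ 15) = 1 − Σ_{j=0}^{15} e^(−μ) μ^j/j! ≈ 0.3707.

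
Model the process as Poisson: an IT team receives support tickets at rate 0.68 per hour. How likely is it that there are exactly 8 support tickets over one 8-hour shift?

0.0825

Over the interval, μ = 0.68 × 8 = 5.44 (an 8-hour shift = 8 hours).
P(N = 8) = e^(−μ) μ^8/8! = e^(−5.44) · 5.44^8/40320 ≈ 0.0825.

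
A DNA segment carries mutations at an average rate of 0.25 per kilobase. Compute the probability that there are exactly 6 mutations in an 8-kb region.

Over the interval, μ = 0.25 × 8 = 2 (an 8-kb region = 8 kilobases).
P(N = 6) = e^(−μ) μ^6/6! = e^(−2) · 2^6/720 ≈ 0.0120.

0.0120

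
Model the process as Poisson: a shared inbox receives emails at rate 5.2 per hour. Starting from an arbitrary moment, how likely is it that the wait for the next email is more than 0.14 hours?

0.4829

The wait for the next event is exponential with rate λ = 5.2 per hour.
P(T > 0.14) = e^(−λt) = e^(−5.2 × 0.14) = e^(−0.728) ≈ 0.4829.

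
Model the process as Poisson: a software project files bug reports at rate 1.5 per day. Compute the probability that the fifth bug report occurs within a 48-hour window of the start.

0.1847

Over the interval, μ = 1.5 × 2 = 3 (a 48-hour window = 2 days).
The fifth arrival falls in the interval iff at least 5 events occur there: P(S_5 ≤ t) = P(N ≥ 5) = 1 − P(N ≤ 4) ≈ 0.1847.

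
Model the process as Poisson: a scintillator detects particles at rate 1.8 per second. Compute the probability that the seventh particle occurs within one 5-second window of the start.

0.7932

Over the interval, μ = 1.8 × 5 = 9 (a 5-second window = 5 seconds).
The seventh arrival falls in the interval iff at least 7 events occur there: P(S_7 ≤ t) = P(N ≥ 7) = 1 − P(N ≤ 6) ≈ 0.7932.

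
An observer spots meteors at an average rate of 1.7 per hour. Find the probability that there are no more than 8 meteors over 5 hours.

Over the interval, μ = 1.7 × 5 = 8.5 (5 hours).
P(N ≤ 8) = Σ_{j=0}^{8} e^(−μ) μ^j/j! ≈ 0.5231.

0.5231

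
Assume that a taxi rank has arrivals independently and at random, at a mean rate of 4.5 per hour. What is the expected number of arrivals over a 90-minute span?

E[N] = λt = 4.5 × 1.5 = 6.75 (a 90-minute span = 1.5 hours).

6.75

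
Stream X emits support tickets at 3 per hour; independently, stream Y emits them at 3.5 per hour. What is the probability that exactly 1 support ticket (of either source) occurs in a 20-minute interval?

Independent Poisson processes superpose: combined rate λ = 3 + 3.5 = 6.5 per hour.
Over the interval, μ = 6.5 × 1/3 ≈ 2.16667 (a 20-minute interval = 1/3 hours).
P(N = 1) = e^(−2.16667) · 2.16667^1/1! ≈ 0.2482.

0.2482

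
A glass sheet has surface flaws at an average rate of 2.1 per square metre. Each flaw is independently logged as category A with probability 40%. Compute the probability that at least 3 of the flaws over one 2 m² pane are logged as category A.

Thinning: the flaws that are logged as category A themselves form a Poisson process with rate 0.4 × 2.1 = 0.84 per square metre.
Over the interval, μ = 0.84 × 2 = 1.68 (a 2 m² pane = 2 square metres).
P(N ≥ 3) = 1 − P(N ≤ 2) ≈ 0.2375.

0.2375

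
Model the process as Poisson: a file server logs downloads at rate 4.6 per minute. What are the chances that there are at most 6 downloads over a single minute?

With mean μ = 4.6 per minute,
P(N ≤ 6) = Σ_{j=0}^{6} e^(−μ) μ^j/j! ≈ 0.8180.

0.8180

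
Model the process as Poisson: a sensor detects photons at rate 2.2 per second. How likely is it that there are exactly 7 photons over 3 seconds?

0.1472

Over the interval, μ = 2.2 × 3 = 6.6 (3 seconds).
P(N = 7) = e^(−μ) μ^7/7! = e^(−6.6) · 6.6^7/5040 ≈ 0.1472.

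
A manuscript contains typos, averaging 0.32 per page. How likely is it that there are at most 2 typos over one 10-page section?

0.3799

Over the interval, μ = 0.32 × 10 = 3.2 (a 10-page section = 10 pages).
P(N ≤ 2) = Σ_{j=0}^{2} e^(−μ) μ^j/j! ≈ 0.3799.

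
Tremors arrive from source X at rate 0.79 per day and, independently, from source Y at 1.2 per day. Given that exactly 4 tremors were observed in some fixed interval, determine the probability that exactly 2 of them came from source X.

0.3438

Given the total, each event is independently from source X with probability p = λ_X/(λ_X+λ_Y) = 0.79/1.99 ≈ 0.3970.
So K ~ Binomial(4, 0.79/1.99): P(K = 2) = C(4,2) · (0.79/1.99)^2 · (1.2/1.99)^2 ≈ 0.3438.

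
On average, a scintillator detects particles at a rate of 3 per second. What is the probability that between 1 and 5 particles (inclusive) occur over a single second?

0.8663

With mean μ = 3 per second,
P(1 ≤ N ≤ 5) = Σ_{j=1}^{5} e^(−3) · 3^j/j! ≈ 0.8663.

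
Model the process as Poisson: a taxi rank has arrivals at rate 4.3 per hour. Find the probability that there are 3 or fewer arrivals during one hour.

0.3772

With mean μ = 4.3 per hour,
P(N ≤ 3) = Σ_{j=0}^{3} e^(−μ) μ^j/j! ≈ 0.3772.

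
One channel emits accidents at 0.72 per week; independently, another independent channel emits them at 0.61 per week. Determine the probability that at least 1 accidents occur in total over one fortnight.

Independent Poisson processes superpose: combined rate λ = 0.72 + 0.61 = 1.33 per week.
Over the interval, μ = 1.33 × 2 = 2.66 (a fortnight = 2 weeks).
P(N ≥ 1) = 1 − P(N ≤ 0) ≈ 0.9301.

0.9301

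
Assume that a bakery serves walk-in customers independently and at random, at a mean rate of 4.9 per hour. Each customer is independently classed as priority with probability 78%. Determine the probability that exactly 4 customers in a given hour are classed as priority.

Thinning: the customers that are classed as priority themselves form a Poisson process with rate 0.78 × 4.9 = 3.822 per hour.
So μ = 3.822.
P(N = 4) = e^(−3.822) · 3.822^4/4! ≈ 0.1946.

0.1946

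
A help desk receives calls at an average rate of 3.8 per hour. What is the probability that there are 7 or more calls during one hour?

With mean μ = 3.8 per hour,
P(N ≥ 7) = 1 − P(N ≤ 6) = 1 − Σ_{j=0}^{6} e^(−μ) μ^j/j! ≈ 0.0909.

0.0909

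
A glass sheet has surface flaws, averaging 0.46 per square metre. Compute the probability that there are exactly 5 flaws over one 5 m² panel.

0.0538

Over the interval, μ = 0.46 × 5 = 2.3 (a 5 m² panel = 5 square metres).
P(N = 5) = e^(−μ) μ^5/5! = e^(−2.3) · 2.3^5/120 ≈ 0.0538.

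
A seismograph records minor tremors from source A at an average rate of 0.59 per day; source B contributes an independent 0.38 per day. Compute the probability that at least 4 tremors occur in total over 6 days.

Independent Poisson processes superpose: combined rate λ = 0.59 + 0.38 = 0.97 per day.
Over the interval, μ = 0.97 × 6 = 5.82 (6 days).
P(N ≥ 4) = 1 − P(N ≤ 3) ≈ 0.8320.

0.8320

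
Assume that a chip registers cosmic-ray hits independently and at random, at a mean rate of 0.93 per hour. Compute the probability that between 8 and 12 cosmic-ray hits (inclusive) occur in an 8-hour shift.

Over the interval, μ = 0.93 × 8 = 7.44 (an 8-hour shift = 8 hours).
P(8 ≤ N ≤ 12) = Σ_{j=8}^{12} e^(−7.44) · 7.44^j/j! ≈ 0.4260.

0.4260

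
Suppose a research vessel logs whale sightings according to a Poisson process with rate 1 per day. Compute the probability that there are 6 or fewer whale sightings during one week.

Over the interval, μ = 1 × 7 = 7 (a week = 7 days).
P(N ≤ 6) = Σ_{j=0}^{6} e^(−μ) μ^j/j! ≈ 0.4497.

0.4497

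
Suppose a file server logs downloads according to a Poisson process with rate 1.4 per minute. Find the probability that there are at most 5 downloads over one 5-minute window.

0.3007

Over the interval, μ = 1.4 × 5 = 7 (a 5-minute window = 5 minutes).
P(N ≤ 5) = Σ_{j=0}^{5} e^(−μ) μ^j/j! ≈ 0.3007.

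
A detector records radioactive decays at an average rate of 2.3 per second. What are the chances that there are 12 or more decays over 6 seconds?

0.7227

Over the interval, μ = 2.3 × 6 = 13.8 (6 seconds).
P(N ≥ 12) = 1 − P(N ≤ 11) = 1 − Σ_{j=0}^{11} e^(−μ) μ^j/j! ≈ 0.7227.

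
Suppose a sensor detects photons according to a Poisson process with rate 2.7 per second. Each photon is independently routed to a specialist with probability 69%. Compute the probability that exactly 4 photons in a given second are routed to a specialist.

0.0779

Thinning: the photons that are routed to a specialist themselves form a Poisson process with rate 0.69 × 2.7 = 1.863 per second.
So μ = 1.863.
P(N = 4) = e^(−1.863) · 1.863^4/4! ≈ 0.0779.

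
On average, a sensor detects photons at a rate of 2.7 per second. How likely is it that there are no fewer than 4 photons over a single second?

With mean μ = 2.7 per second,
P(N ≥ 4) = 1 − P(N ≤ 3) = 1 − Σ_{j=0}^{3} e^(−μ) μ^j/j! ≈ 0.2859.

0.2859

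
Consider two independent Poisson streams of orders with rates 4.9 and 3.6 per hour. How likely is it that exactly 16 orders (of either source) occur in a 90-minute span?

Independent Poisson processes superpose: combined rate λ = 4.9 + 3.6 = 8.5 per hour.
Over the interval, μ = 8.5 × 1.5 = 12.75 (a 90-minute span = 1.5 hours).
P(N = 16) = e^(−12.75) · 12.75^16/16! ≈ 0.0677.

0.0677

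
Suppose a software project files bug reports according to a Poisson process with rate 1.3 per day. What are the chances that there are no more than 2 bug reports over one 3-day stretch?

0.2531

Over the interval, μ = 1.3 × 3 = 3.9 (a 3-day stretch = 3 days).
P(N ≤ 2) = Σ_{j=0}^{2} e^(−μ) μ^j/j! ≈ 0.2531.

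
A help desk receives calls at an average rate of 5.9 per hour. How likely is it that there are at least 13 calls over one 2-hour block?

Over the interval, μ = 5.9 × 2 = 11.8 (a 2-hour block = 2 hours).
P(N ≥ 13) = 1 − P(N ≤ 12) = 1 − Σ_{j=0}^{12} e^(−μ) μ^j/j! ≈ 0.4012.

0.4012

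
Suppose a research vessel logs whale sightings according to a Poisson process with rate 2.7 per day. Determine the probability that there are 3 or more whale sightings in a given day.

0.5064

With mean μ = 2.7 per day,
P(N ≥ 3) = 1 − P(N ≤ 2) = 1 − Σ_{j=0}^{2} e^(−μ) μ^j/j! ≈ 0.5064.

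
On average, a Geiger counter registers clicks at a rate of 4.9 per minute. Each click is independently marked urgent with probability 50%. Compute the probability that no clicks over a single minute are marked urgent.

0.0863

Thinning: the clicks that are marked urgent themselves form a Poisson process with rate 0.5 × 4.9 = 2.45 per minute.
So μ = 2.45.
P(N = 0) = e^(−2.45) · 2.45^0/0! ≈ 0.0863.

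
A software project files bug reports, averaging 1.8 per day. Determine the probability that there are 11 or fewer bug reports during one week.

Over the interval, μ = 1.8 × 7 = 12.6 (a week = 7 days).
P(N ≤ 11) = Σ_{j=0}^{11} e^(−μ) μ^j/j! ≈ 0.3950.

0.3950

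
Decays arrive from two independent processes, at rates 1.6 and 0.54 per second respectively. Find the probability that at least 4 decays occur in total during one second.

Independent Poisson processes superpose: combined rate λ = 1.6 + 0.54 = 2.14 per second.
So μ = 2.14.
P(N ≥ 4) = 1 − P(N ≤ 3) ≈ 0.1690.

0.1690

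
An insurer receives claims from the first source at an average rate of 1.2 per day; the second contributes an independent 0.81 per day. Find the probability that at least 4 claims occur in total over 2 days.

Independent Poisson processes superpose: combined rate λ = 1.2 + 0.81 = 2.01 per day.
Over the interval, μ = 2.01 × 2 = 4.02 (2 days).
P(N ≥ 4) = 1 − P(N ≤ 3) ≈ 0.5704.

0.5704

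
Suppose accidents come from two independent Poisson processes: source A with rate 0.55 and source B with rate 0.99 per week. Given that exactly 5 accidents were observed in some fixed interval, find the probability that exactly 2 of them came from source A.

0.3389

Given the total, each event is independently from source A with probability p = λ_A/(λ_A+λ_B) = 0.55/1.54 ≈ 0.3571.
So K ~ Binomial(5, 0.55/1.54): P(K = 2) = C(5,2) · (0.55/1.54)^2 · (0.99/1.54)^3 ≈ 0.3389.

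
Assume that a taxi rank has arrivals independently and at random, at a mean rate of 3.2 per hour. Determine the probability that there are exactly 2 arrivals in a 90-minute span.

Over the interval, μ = 3.2 × 1.5 = 4.8 (a 90-minute span = 1.5 hours).
P(N = 2) = e^(−μ) μ^2/2! = e^(−4.8) · 4.8^2/2 ≈ 0.0948.

0.0948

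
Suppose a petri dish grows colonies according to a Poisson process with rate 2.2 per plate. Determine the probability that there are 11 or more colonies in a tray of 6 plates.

Over the interval, μ = 2.2 × 6 = 13.2 (a tray of 6 plates = 6 plates).
P(N ≥ 11) = 1 − P(N ≤ 10) = 1 − Σ_{j=0}^{10} e^(−μ) μ^j/j! ≈ 0.7651.

0.7651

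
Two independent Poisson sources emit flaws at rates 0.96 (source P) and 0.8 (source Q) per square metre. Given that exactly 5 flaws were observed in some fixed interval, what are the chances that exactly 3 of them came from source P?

0.3353

Given the total, each event is independently from source P with probability p = λ_P/(λ_P+λ_Q) = 0.96/1.76 ≈ 0.5455.
So K ~ Binomial(5, 0.96/1.76): P(K = 3) = C(5,3) · (0.96/1.76)^3 · (0.8/1.76)^2 ≈ 0.3353.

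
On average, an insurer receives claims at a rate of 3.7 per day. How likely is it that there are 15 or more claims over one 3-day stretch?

Over the interval, μ = 3.7 × 3 = 11.1 (a 3-day stretch = 3 days).
P(N ≥ 15) = 1 − P(N ≤ 14) = 1 − Σ_{j=0}^{14} e^(−μ) μ^j/j! ≈ 0.1533.

0.1533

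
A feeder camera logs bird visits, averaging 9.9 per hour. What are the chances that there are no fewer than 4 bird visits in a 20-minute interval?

0.4197

Over the interval, μ = 9.9 × 1/3 = 3.3 (a 20-minute interval = 1/3 hours).
P(N ≥ 4) = 1 − P(N ≤ 3) = 1 − Σ_{j=0}^{3} e^(−μ) μ^j/j! ≈ 0.4197.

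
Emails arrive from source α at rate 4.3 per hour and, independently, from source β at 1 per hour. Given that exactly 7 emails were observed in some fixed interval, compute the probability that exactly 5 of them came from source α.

Given the total, each event is independently from source α with probability p = λ_α/(λ_α+λ_β) = 4.3/5.3 ≈ 0.8113.
So K ~ Binomial(7, 4.3/5.3): P(K = 5) = C(7,5) · (4.3/5.3)^5 · (1/5.3)^2 ≈ 0.2628.

0.2628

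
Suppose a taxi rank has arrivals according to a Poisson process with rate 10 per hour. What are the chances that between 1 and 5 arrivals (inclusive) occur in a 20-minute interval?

Over the interval, μ = 10 × 1/3 ≈ 3.33333 (a 20-minute interval = 1/3 hours).
P(1 ≤ N ≤ 5) = Σ_{j=1}^{5} e^(−3.33333) · 3.33333^j/j! ≈ 0.8432.

0.8432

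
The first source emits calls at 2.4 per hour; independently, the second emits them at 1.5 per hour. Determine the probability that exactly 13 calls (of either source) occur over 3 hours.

Independent Poisson processes superpose: combined rate λ = 2.4 + 1.5 = 3.9 per hour.
Over the interval, μ = 3.9 × 3 = 11.7 (3 hours).
P(N = 13) = e^(−11.7) · 11.7^13/13! ≈ 0.1025.

0.1025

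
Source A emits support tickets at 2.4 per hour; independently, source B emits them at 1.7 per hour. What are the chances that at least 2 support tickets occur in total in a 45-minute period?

Independent Poisson processes superpose: combined rate λ = 2.4 + 1.7 = 4.1 per hour.
Over the interval, μ = 4.1 × 0.75 = 3.075 (a 45-minute period = 0.75 hours).
P(N ≥ 2) = 1 − P(N ≤ 1) ≈ 0.8118.

0.8118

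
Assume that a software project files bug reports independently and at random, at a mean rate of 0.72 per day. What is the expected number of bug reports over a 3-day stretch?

2.16

E[N] = λt = 0.72 × 3 = 2.16 (a 3-day stretch = 3 days).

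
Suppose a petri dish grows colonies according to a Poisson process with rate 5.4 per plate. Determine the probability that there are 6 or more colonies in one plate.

0.4539

With mean μ = 5.4 per plate,
P(N ≥ 6) = 1 − P(N ≤ 5) = 1 − Σ_{j=0}^{5} e^(−μ) μ^j/j! ≈ 0.4539.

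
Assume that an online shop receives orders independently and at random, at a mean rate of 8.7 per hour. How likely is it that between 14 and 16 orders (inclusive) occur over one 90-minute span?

Over the interval, μ = 8.7 × 1.5 = 13.05 (a 90-minute span = 1.5 hours).
P(14 ≤ N ≤ 16) = Σ_{j=14}^{16} e^(−13.05) · 13.05^j/j! ≈ 0.2643.

0.2643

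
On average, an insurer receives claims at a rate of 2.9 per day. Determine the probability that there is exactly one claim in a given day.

0.1596

With mean μ = 2.9 per day,
P(N = 1) = e^(−μ) μ^1/1! = e^(−2.9) · 2.9^1/1 ≈ 0.1596.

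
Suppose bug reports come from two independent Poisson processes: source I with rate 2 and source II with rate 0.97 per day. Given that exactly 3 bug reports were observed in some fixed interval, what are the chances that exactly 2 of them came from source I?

Given the total, each event is independently from source I with probability p = λ_I/(λ_I+λ_II) = 2/2.97 ≈ 0.6734.
So K ~ Binomial(3, 2/2.97): P(K = 2) = C(3,2) · (2/2.97)^2 · (0.97/2.97)^1 ≈ 0.4443.

0.4443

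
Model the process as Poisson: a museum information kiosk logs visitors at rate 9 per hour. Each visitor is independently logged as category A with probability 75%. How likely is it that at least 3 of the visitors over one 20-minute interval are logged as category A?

0.3907

Thinning: the visitors that are logged as category A themselves form a Poisson process with rate 0.75 × 9 = 6.75 per hour.
Over the interval, μ = 6.75 × 1/3 = 2.25 (a 20-minute interval = 1/3 hours).
P(N ≥ 3) = 1 − P(N ≤ 2) ≈ 0.3907.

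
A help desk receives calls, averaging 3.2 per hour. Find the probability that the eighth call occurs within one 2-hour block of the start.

Over the interval, μ = 3.2 × 2 = 6.4 (a 2-hour block = 2 hours).
The eighth arrival falls in the interval iff at least 8 events occur there: P(S_8 ≤ t) = P(N ≥ 8) = 1 − P(N ≤ 7) ≈ 0.3127.

0.3127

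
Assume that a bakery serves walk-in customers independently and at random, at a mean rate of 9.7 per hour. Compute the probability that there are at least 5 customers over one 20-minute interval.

0.2253

Over the interval, μ = 9.7 × 1/3 ≈ 3.23333 (a 20-minute interval = 1/3 hours).
P(N ≥ 5) = 1 − P(N ≤ 4) = 1 − Σ_{j=0}^{4} e^(−μ) μ^j/j! ≈ 0.2253.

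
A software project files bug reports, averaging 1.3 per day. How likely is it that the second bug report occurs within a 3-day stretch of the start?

0.9008

Over the interval, μ = 1.3 × 3 = 3.9 (a 3-day stretch = 3 days).
The second arrival falls in the interval iff at least 2 events occur there: P(S_2 ≤ t) = P(N ≥ 2) = 1 − P(N ≤ 1) ≈ 0.9008.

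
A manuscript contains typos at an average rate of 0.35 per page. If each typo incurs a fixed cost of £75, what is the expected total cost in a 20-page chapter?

£525

E[N] = 0.35 × 20 = 7 (a 20-page chapter = 20 pages); E[cost] = 7 × £75 = £525.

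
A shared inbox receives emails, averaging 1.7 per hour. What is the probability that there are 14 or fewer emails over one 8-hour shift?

0.6128

Over the interval, μ = 1.7 × 8 = 13.6 (an 8-hour shift = 8 hours).
P(N ≤ 14) = Σ_{j=0}^{14} e^(−μ) μ^j/j! ≈ 0.6128.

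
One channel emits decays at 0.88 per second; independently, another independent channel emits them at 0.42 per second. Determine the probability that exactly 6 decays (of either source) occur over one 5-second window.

Independent Poisson processes superpose: combined rate λ = 0.88 + 0.42 = 1.3 per second.
Over the interval, μ = 1.3 × 5 = 6.5 (a 5-second window = 5 seconds).
P(N = 6) = e^(−6.5) · 6.5^6/6! ≈ 0.1575.

0.1575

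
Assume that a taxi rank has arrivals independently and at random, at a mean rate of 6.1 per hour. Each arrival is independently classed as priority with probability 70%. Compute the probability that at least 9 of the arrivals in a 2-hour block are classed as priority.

0.4824

Thinning: the arrivals that are classed as priority themselves form a Poisson process with rate 0.7 × 6.1 = 4.27 per hour.
Over the interval, μ = 4.27 × 2 = 8.54 (a 2-hour block = 2 hours).
P(N ≥ 9) = 1 − P(N ≤ 8) ≈ 0.4824.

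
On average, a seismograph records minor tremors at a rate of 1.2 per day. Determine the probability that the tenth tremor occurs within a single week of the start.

Over the interval, μ = 1.2 × 7 = 8.4 (a week = 7 days).
The tenth arrival falls in the interval iff at least 10 events occur there: P(S_10 ≤ t) = P(N ≥ 10) = 1 − P(N ≤ 9) ≈ 0.3341.

0.3341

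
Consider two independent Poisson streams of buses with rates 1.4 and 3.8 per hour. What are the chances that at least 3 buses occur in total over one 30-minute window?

0.4816

Independent Poisson processes superpose: combined rate λ = 1.4 + 3.8 = 5.2 per hour.
Over the interval, μ = 5.2 × 0.5 = 2.6 (a 30-minute window = 0.5 hours).
P(N ≥ 3) = 1 − P(N ≤ 2) ≈ 0.4816.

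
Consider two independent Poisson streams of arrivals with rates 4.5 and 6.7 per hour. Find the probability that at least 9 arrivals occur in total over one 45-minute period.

Independent Poisson processes superpose: combined rate λ = 4.5 + 6.7 = 11.2 per hour.
Over the interval, μ = 11.2 × 0.75 = 8.4 (a 45-minute period = 0.75 hours).
P(N ≥ 9) = 1 − P(N ≤ 8) ≈ 0.4631.

0.4631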